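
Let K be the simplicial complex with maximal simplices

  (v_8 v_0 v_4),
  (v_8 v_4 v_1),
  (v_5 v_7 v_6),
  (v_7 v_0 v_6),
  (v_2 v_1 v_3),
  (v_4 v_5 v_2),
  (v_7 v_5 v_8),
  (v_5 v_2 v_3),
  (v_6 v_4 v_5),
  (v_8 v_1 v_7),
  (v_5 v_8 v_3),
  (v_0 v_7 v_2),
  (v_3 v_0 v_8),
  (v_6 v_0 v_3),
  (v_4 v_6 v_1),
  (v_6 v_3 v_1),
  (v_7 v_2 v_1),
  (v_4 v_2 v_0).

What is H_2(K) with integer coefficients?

H_2 ≅ Z.

Take the total order v_0 < v_1 < v_2 < v_3 < v_4 < v_5 < v_6 < v_7 < v_8 on the vertex set. Then K (dimension 2) consists of the simplices:

  0-simplices (9): [v_0], [v_1], [v_2], [v_3], [v_4], [v_5], [v_6], [v_7], [v_8]
  1-simplices (27): (27 of them)
  2-simplices (18): (18 of them)

so the chain groups are C_0 ≅ Z^9, C_1 ≅ Z^27, C_2 ≅ Z^18.

∂_1: C_1 → C_0 sends each edge [p,q] (with p < q) to q − p.
As a 9×27 matrix over Z this has rank 8, with invariant factors (1,1,1,1,1,1,1,1).

∂_2: C_2 → C_1 sends each 2-simplex [p,q,r] to [q,r] − [p,r] + [p,q]. For instance
  ∂[v_0,v_6,v_7] = [v_6,v_7] − [v_0,v_7] + [v_0,v_6],
  ∂[v_0,v_4,v_8] = [v_4,v_8] − [v_0,v_8] + [v_0,v_4].
The 27×18 boundary matrix has rank 17 and Smith normal form diag(1,1,1,1,1,1,1,1,1,1,1,1,1,1,1,1,1).

Reading off H_k = ker ∂_k / im ∂_{k+1}:

  H_2: rank ker ∂_2 − rank ∂_3 = (18 − 17) − 0 = 1, and there is no ∂_3, so H_2 = Z.

(K is a triangulation of the torus T^2.)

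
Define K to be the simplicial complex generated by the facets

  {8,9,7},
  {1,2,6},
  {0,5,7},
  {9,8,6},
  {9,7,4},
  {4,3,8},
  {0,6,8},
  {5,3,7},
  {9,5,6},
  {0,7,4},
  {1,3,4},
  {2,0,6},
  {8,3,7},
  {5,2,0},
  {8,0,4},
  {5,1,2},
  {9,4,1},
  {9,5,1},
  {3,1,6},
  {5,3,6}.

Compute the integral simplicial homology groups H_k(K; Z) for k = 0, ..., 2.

H_0 ≅ Z,  H_1 ≅ Z × Z/2,  H_2 = 0.

K has 10 vertices, 30 edges, 20 triangles.
rank ∂_0 = 0, rank ∂_1 = 9 ⇒ b_0 = 10 − 0 − 9 = 1; all invariant factors of ∂_1 are 1 so no torsion. So H_0 ≅ Z.
rank ∂_1 = 9, rank ∂_2 = 20 ⇒ b_1 = 30 − 9 − 20 = 1; ∂_2 has invariant factor(s) [2] giving torsion. So H_1 ≅ Z × Z/2.
rank ∂_2 = 20, rank ∂_3 = 0 ⇒ b_2 = 20 − 20 − 0 = 0. So H_2 ≅ 0.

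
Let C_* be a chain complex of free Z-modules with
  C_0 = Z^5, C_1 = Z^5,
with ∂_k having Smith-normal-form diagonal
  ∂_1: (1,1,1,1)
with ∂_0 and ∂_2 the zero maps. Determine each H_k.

H_0 ≅ Z,  H_1 ≅ Z.

H_0: b_0 = 5 − 0 − 4 = 1; torsion from ∂_1 factors > 1: none. So H_0 ≅ Z.
H_1: b_1 = 5 − 4 − 0 = 1; torsion from ∂_2 factors > 1: none. So H_1 ≅ Z.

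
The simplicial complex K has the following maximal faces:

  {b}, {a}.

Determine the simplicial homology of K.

Take the total order a < b on the vertex set. Then K (dimension 0) consists of the simplices:

  0-simplices (2): a, b

so the chain groups are C_0 ≅ Z^2.

Computing H_k = (kernel of ∂_k) / (image of ∂_{k+1}):

  H_0: rank C_0 − rank ∂_1 = 2 − 0 = 2, and there is no ∂_1, so H_0 = Z^2.

(K is a triangulation of a set of 2 points.)

H_0 = Z^2.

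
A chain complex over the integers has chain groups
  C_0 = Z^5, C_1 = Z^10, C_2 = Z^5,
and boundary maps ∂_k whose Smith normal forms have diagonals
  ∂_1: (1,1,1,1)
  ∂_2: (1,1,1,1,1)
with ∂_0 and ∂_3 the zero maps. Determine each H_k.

H_0 ≅ Z,  H_1 ≅ Z,  H_2 = 0.

H_0: b_0 = 5 − 0 − 4 = 1; torsion from ∂_1 factors > 1: none. So H_0 ≅ Z.
H_1: b_1 = 10 − 4 − 5 = 1; torsion from ∂_2 factors > 1: none. So H_1 ≅ Z.
H_2: b_2 = 5 − 5 − 0 = 0; torsion from ∂_3 factors > 1: none. So H_2 ≅ 0.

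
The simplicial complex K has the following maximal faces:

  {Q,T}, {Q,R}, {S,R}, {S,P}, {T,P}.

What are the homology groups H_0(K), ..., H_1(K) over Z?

We work with the vertex ordering P < Q < R < S < T. The simplices of K, each written with vertices in increasing order, are:

  0-simplices (5): P, Q, R, S, T
  1-simplices (5): PS, PT, QR, QT, RS

Hence C_0 ≅ Z^5, C_1 ≅ Z^5.

The boundary map ∂_1: C_1 → C_0 maps an edge to its endpoints' difference, ∂[p,q] = q − p.
This gives a 5×5 integer matrix of rank 4; reducing to Smith normal form yields diagonal entries (1,1,1,1).

From H_k ≅ ker(∂_k) / im(∂_{k+1}) we obtain:

  H_0: rank C_0 − rank ∂_1 = 5 − 4 = 1, and the invariant factors of ∂_1 are all 1, so H_0 = Z.
  H_1: rank ker ∂_1 − rank ∂_2 = (5 − 4) − 0 = 1, and there is no ∂_2, so H_1 = Z.

(K is a triangulation of the circle S^1.)

H_0 = Z,  H_1 = Z.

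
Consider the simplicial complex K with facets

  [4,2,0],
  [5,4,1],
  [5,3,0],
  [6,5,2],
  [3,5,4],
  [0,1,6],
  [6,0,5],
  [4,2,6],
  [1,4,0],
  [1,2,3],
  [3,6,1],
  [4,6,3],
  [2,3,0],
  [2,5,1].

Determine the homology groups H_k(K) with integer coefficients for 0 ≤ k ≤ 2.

H_0 = Z,  H_1 = Z^2,  H_2 = Z.

Fix the vertex order 0 < 1 < 2 < 3 < 4 < 5 < 6 and write every simplex with vertices in increasing order. Then dim K = 2 and the simplices of K are:

  0-simplices (7): [0], [1], [2], [3], [4], [5], [6]
  1-simplices (21): [0,1], [0,2], [0,3], [0,4], [0,5], [0,6], [1,2], [1,3], [1,4], [1,5], [1,6], [2,3], [2,4], [2,5], [2,6], [3,4], [3,5], [3,6], [4,5], [4,6], [5,6]
  2-simplices (14): [0,1,4], [0,1,6], [0,2,3], [0,2,4], [0,3,5], [0,5,6], [1,2,3], [1,2,5], [1,3,6], [1,4,5], [2,4,6], [2,5,6], [3,4,5], [3,4,6]

so the chain groups are C_0 ≅ Z^7, C_1 ≅ Z^21, C_2 ≅ Z^14.

Boundary ∂_1: C_1 → C_0 is given by ∂[p,q] = [q] − [p]. For instance
  ∂[4,6] = [6] − [4].
This gives a 7×21 integer matrix of rank 6; reducing to Smith normal form yields diagonal entries (1,1,1,1,1,1).

The boundary map ∂_2: C_2 → C_1 maps a triangle to the signed sum of its edges. For instance
  ∂[0,2,4] = [2,4] − [0,4] + [0,2],
  ∂[0,5,6] = [5,6] − [0,6] + [0,5].
The 21×14 boundary matrix has rank 13 and Smith normal form diag(1,1,1,1,1,1,1,1,1,1,1,1,1).

Now H_k = ker ∂_k / im ∂_{k+1}, so:

  H_0: rank C_0 − rank ∂_1 = 7 − 6 = 1, and the invariant factors of ∂_1 are all 1, so H_0 ≅ Z.
  H_1: rank ker ∂_1 − rank ∂_2 = (21 − 6) − 13 = 2, and the invariant factors of ∂_2 are all 1, so H_1 ≅ Z^2.
  H_2: rank ker ∂_2 − rank ∂_3 = (14 − 13) − 0 = 1, and there is no ∂_3, so H_2 ≅ Z.

As a check, the Euler characteristic is 7 − 21 + 14 = 0, which agrees with 1 − 2 + 1 = 0.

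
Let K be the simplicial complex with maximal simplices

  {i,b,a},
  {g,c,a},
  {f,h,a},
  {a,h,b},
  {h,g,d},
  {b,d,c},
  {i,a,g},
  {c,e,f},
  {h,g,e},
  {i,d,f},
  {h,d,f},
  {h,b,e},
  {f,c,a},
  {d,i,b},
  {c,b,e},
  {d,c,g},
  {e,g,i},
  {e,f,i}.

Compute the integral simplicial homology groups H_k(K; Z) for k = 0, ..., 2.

H_0 ≅ Z,  H_1 ≅ Z^2,  H_2 ≅ Z.

Take the total order a < b < c < d < e < f < g < h < i on the vertex set. Then K (dimension 2) consists of the simplices:

  0-simplices (9): a, b, c, d, e, f, g, h, i
  1-simplices (27): ab, ac, af, ag, ah, ai, bc, bd, be, bh, bi, cd, ce, cf, cg, df, dg, dh, di, ef, eg, eh, ei, fh, fi, gh, gi
  2-simplices (18): abh, abi, acf, acg, afh, agi, bcd, bce, bdi, beh, cdg, cef, dfh, dfi, dgh, efi, egh, egi

Hence C_0 ≅ Z^9, C_1 ≅ Z^27, C_2 ≅ Z^18.

The boundary map ∂_1: C_1 → C_0 maps an edge to its endpoints' difference, ∂[p,q] = q − p. For instance
  ∂ag = g − a.
As a 9×27 matrix over Z this has rank 8, with invariant factors (1,1,1,1,1,1,1,1).

The boundary map ∂_2: C_2 → C_1 sends each 2-simplex [p,q,r] to [q,r] − [p,r] + [p,q]. For instance
  ∂beh = eh − bh + be,
  ∂afh = fh − ah + af.
The 27×18 boundary matrix has rank 17 and Smith normal form diag(1,1,1,1,1,1,1,1,1,1,1,1,1,1,1,1,1).

From H_k ≅ ker(∂_k) / im(∂_{k+1}) we obtain:

  H_0: rank C_0 − rank ∂_1 = 9 − 8 = 1, and the invariant factors of ∂_1 are all 1, so H_0 ≅ Z.
  H_1: rank ker ∂_1 − rank ∂_2 = (27 − 8) − 17 = 2, and the invariant factors of ∂_2 are all 1, so H_1 ≅ Z^2.
  H_2: rank ker ∂_2 − rank ∂_3 = (18 − 17) − 0 = 1, and there is no ∂_3, so H_2 ≅ Z.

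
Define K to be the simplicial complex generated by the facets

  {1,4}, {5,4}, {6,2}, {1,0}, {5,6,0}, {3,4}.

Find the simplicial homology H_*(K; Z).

Fix the vertex order 0 < 1 < 2 < 3 < 4 < 5 < 6 and write every simplex with vertices in increasing order. Then dim K = 2 and the simplices of K are:

  0-simplices (7): [0], [1], [2], [3], [4], [5], [6]
  1-simplices (8): [0,1], [0,5], [0,6], [1,4], [2,6], [3,4], [4,5], [5,6]
  2-simplices (1): [0,5,6]

Hence C_0 ≅ Z^7, C_1 ≅ Z^8, C_2 ≅ Z^1.

∂_1: C_1 → C_0 maps an edge to its endpoints' difference, ∂[p,q] = q − p. For instance
  ∂[0,1] = [1] − [0].
This gives a 7×8 integer matrix of rank 6; reducing to Smith normal form yields diagonal entries (1,1,1,1,1,1).

The boundary map ∂_2: C_2 → C_1 maps a triangle to the signed sum of its edges. For instance
  ∂[0,5,6] = [5,6] − [0,6] + [0,5].
The 8×1 boundary matrix has rank 1 and Smith normal form diag(1).

Now H_k = ker ∂_k / im ∂_{k+1}, so:

  H_0: rank C_0 − rank ∂_1 = 7 − 6 = 1, and the invariant factors of ∂_1 are all 1, so H_0 = Z.
  H_1: rank ker ∂_1 − rank ∂_2 = (8 − 6) − 1 = 1, and the invariant factors of ∂_2 are all 1, so H_1 = Z.
  H_2: rank ker ∂_2 − rank ∂_3 = (1 − 1) − 0 = 0, and there is no ∂_3, so H_2 = 0.

As a check, the Euler characteristic is 7 − 8 + 1 = 0, which agrees with 1 − 1 + 0 = 0.

H_0 = Z,  H_1 = Z,  H_2 = 0.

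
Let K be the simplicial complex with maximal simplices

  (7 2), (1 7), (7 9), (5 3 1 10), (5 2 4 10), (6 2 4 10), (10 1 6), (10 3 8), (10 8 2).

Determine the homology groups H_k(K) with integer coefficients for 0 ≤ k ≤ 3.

Fix the vertex order 1 < 2 < 3 < 4 < 5 < 6 < 7 < 8 < 9 < 10 and write every simplex with vertices in increasing order. Then dim K = 3 and the simplices of K are:

  0-simplices (10): [1], [2], [3], [4], [5], [6], [7], [8], [9], [10]
  1-simplices (21): [1,3], [1,5], [1,6], [1,7], [1,10], [2,4], [2,5], [2,6], [2,7], [2,8], [2,10], [3,5], [3,8], [3,10], [4,5], [4,6], [4,10], [5,10], [6,10], [7,9], [8,10]
  2-simplices (14): [1,3,5], [1,3,10], [1,5,10], [1,6,10], [2,4,5], [2,4,6], [2,4,10], [2,5,10], [2,6,10], [2,8,10], [3,5,10], [3,8,10], [4,5,10], [4,6,10]
  3-simplices (3): [1,3,5,10], [2,4,5,10], [2,4,6,10]

giving chain groups C_0 ≅ Z^10, C_1 ≅ Z^21, C_2 ≅ Z^14, C_3 ≅ Z^3.

Boundary ∂_1: C_1 → C_0 maps an edge to its endpoints' difference, ∂[p,q] = q − p. For instance
  ∂[1,7] = [7] − [1].
The resulting 10×21 matrix has rank 9, and its Smith normal form has invariant factors (1,1,1,1,1,1,1,1,1).

The boundary map ∂_2: C_2 → C_1 acts by ∂[p,q,r] = [q,r] − [p,r] + [p,q]. For instance
  ∂[4,5,10] = [5,10] − [4,10] + [4,5],
  ∂[1,5,10] = [5,10] − [1,10] + [1,5].
As a 21×14 matrix over Z this has rank 11, with invariant factors (1,1,1,1,1,1,1,1,1,1,1).

The boundary map ∂_3: C_3 → C_2 sends each 3-simplex σ to the alternating sum Σ_i (−1)^i (σ with its i-th vertex removed). For instance
  ∂[1,3,5,10] = [3,5,10] − [1,5,10] + [1,3,10] − [1,3,5],
  ∂[2,4,5,10] = [4,5,10] − [2,5,10] + [2,4,10] − [2,4,5].
This gives a 14×3 integer matrix of rank 3; reducing to Smith normal form yields diagonal entries (1,1,1).

Now H_k = ker ∂_k / im ∂_{k+1}, so:

  H_0: rank C_0 − rank ∂_1 = 10 − 9 = 1, and the invariant factors of ∂_1 are all 1, so H_0 = Z.
  H_1: rank ker ∂_1 − rank ∂_2 = (21 − 9) − 11 = 1, and the invariant factors of ∂_2 are all 1, so H_1 = Z.
  H_2: rank ker ∂_2 − rank ∂_3 = (14 − 11) − 3 = 0, and the invariant factors of ∂_3 are all 1, so H_2 = 0.
  H_3: rank ker ∂_3 − rank ∂_4 = (3 − 3) − 0 = 0, and there is no ∂_4, so H_3 = 0.

As a check, the Euler characteristic is 10 − 21 + 14 − 3 = 0, which agrees with 1 − 1 + 0 − 0 = 0.

H_0 = Z,  H_1 = Z,  H_2 = 0,  H_3 = 0.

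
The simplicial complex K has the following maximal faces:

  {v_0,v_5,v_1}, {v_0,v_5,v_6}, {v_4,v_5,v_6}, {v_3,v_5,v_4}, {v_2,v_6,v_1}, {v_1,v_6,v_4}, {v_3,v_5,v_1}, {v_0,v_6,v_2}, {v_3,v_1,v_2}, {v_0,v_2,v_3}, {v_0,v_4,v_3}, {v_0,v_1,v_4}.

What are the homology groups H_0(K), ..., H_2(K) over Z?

H_0 = Z,  H_1 = Z_2,  H_2 = 0.

Fix the vertex order v_0 < v_1 < v_2 < v_3 < v_4 < v_5 < v_6 and write every simplex with vertices in increasing order. Then dim K = 2 and the simplices of K are:

  0-simplices (7): [v_0], [v_1], [v_2], [v_3], [v_4], [v_5], [v_6]
  1-simplices (18): (18 of them)
  2-simplices (12): (12 of them)

Hence C_0 ≅ Z^7, C_1 ≅ Z^18, C_2 ≅ Z^12.

∂_1: C_1 → C_0 is given by ∂[p,q] = [q] − [p].
The resulting 7×18 matrix has rank 6, and its Smith normal form has invariant factors (1,1,1,1,1,1).

∂_2: C_2 → C_1 maps a triangle to the signed sum of its edges. For instance
  ∂[v_0,v_5,v_6] = [v_5,v_6] − [v_0,v_6] + [v_0,v_5],
  ∂[v_1,v_2,v_3] = [v_2,v_3] − [v_1,v_3] + [v_1,v_2].
This gives a 18×12 integer matrix of rank 12; reducing to Smith normal form yields diagonal entries (1,1,1,1,1,1,1,1,1,1,1,2).

Reading off H_k = ker ∂_k / im ∂_{k+1}:

  H_0: rank C_0 − rank ∂_1 = 7 − 6 = 1, and the invariant factors of ∂_1 are all 1, so H_0 ≅ Z.
  H_1: rank ker ∂_1 − rank ∂_2 = (18 − 6) − 12 = 0, and ∂_2 has invariant factor 2 > 1, so H_1 ≅ Z_2.
  H_2: rank ker ∂_2 − rank ∂_3 = (12 − 12) − 0 = 0, and there is no ∂_3, so H_2 ≅ 0.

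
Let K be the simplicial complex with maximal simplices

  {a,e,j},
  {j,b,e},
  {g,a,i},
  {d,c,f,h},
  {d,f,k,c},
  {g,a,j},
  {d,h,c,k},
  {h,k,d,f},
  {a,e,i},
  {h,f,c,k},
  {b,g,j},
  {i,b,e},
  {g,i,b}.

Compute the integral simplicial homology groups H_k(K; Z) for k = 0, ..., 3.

Take the total order a < b < c < d < e < f < g < h < i < j < k on the vertex set. Then K (dimension 3) consists of the simplices:

  0-simplices (11): a, b, c, d, e, f, g, h, i, j, k
  1-simplices (22): ae, ag, ai, aj, be, bg, bi, bj, cd, cf, ch, ck, df, dh, dk, ei, ej, fh, fk, gi, gj, hk
  2-simplices (18): aei, aej, agi, agj, bei, bej, bgi, bgj, cdf, cdh, cdk, cfh, cfk, chk, dfh, dfk, dhk, fhk
  3-simplices (5): cdfh, cdfk, cdhk, cfhk, dfhk

Hence C_0 ≅ Z^11, C_1 ≅ Z^22, C_2 ≅ Z^18, C_3 ≅ Z^5.

∂_1: C_1 → C_0 sends each edge [p,q] (with p < q) to q − p. For instance
  ∂hk = k − h.
The 11×22 boundary matrix has rank 9 and Smith normal form diag(1,1,1,1,1,1,1,1,1).

∂_2: C_2 → C_1 sends each 2-simplex [p,q,r] to [q,r] − [p,r] + [p,q]. For instance
  ∂aej = ej − aj + ae,
  ∂fhk = hk − fk + fh.
The 22×18 boundary matrix has rank 13 and Smith normal form diag(1,1,1,1,1,1,1,1,1,1,1,1,1).

Boundary ∂_3: C_3 → C_2 sends each 3-simplex σ to the alternating sum Σ_i (−1)^i (σ with its i-th vertex removed). For instance
  ∂cdfh = dfh − cfh + cdh − cdf,
  ∂cfhk = fhk − chk + cfk − cfh.
As a 18×5 matrix over Z this has rank 4, with invariant factors (1,1,1,1).

Reading off H_k = ker ∂_k / im ∂_{k+1}:

  H_0: rank C_0 − rank ∂_1 = 11 − 9 = 2, and the invariant factors of ∂_1 are all 1, so H_0 ≅ Z^2.
  H_1: rank ker ∂_1 − rank ∂_2 = (22 − 9) − 13 = 0, and the invariant factors of ∂_2 are all 1, so H_1 ≅ 0.
  H_2: rank ker ∂_2 − rank ∂_3 = (18 − 13) − 4 = 1, and the invariant factors of ∂_3 are all 1, so H_2 ≅ Z.
  H_3: rank ker ∂_3 − rank ∂_4 = (5 − 4) − 0 = 1, and there is no ∂_4, so H_3 ≅ Z.

H_0 = Z^2,  H_1 = 0,  H_2 = Z,  H_3 = Z.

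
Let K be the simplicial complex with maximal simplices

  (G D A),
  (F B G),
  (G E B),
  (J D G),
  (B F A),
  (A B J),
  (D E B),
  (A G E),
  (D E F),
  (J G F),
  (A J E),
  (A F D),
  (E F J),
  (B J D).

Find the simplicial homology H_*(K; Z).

We work with the vertex ordering A < B < D < E < F < G < J. The simplices of K, each written with vertices in increasing order, are:

  0-simplices (7): A, B, D, E, F, G, J
  1-simplices (21): AB, AD, AE, AF, AG, AJ, BD, BE, BF, BG, BJ, DE, DF, DG, DJ, EF, EG, EJ, FG, FJ, GJ
  2-simplices (14): ABF, ABJ, ADF, ADG, AEG, AEJ, BDE, BDJ, BEG, BFG, DEF, DGJ, EFJ, FGJ

Hence C_0 ≅ Z^7, C_1 ≅ Z^21, C_2 ≅ Z^14.

∂_1: C_1 → C_0 is given by ∂[p,q] = [q] − [p].
The 7×21 boundary matrix has rank 6 and Smith normal form diag(1,1,1,1,1,1).

The boundary map ∂_2: C_2 → C_1 acts by ∂[p,q,r] = [q,r] − [p,r] + [p,q]. For instance
  ∂ABJ = BJ − AJ + AB,
  ∂DEF = EF − DF + DE.
This gives a 21×14 integer matrix of rank 13; reducing to Smith normal form yields diagonal entries (1,1,1,1,1,1,1,1,1,1,1,1,1).

Computing H_k = (kernel of ∂_k) / (image of ∂_{k+1}):

  H_0: rank C_0 − rank ∂_1 = 7 − 6 = 1, and the invariant factors of ∂_1 are all 1, so H_0 ≅ Z.
  H_1: rank ker ∂_1 − rank ∂_2 = (21 − 6) − 13 = 2, and the invariant factors of ∂_2 are all 1, so H_1 ≅ Z^2.
  H_2: rank ker ∂_2 − rank ∂_3 = (14 − 13) − 0 = 1, and there is no ∂_3, so H_2 ≅ Z.

(K is a triangulation of the torus T^2.)

H_0 = Z,  H_1 = Z^2,  H_2 = Z.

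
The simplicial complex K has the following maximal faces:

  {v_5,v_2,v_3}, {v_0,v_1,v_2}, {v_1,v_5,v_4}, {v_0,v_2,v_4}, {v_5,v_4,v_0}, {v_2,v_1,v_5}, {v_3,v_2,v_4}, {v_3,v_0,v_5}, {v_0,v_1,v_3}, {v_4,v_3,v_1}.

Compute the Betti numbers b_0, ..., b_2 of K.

b_0 = 1, b_1 = 0, b_2 = 0.

Fix the vertex order v_0 < v_1 < v_2 < v_3 < v_4 < v_5 and write every simplex with vertices in increasing order. Then dim K = 2 and the simplices of K are:

  0-simplices (6): [v_0], [v_1], [v_2], [v_3], [v_4], [v_5]
  1-simplices (15): (15 of them)
  2-simplices (10): [v_0,v_1,v_2], [v_0,v_1,v_3], [v_0,v_2,v_4], [v_0,v_3,v_5], [v_0,v_4,v_5], [v_1,v_2,v_5], [v_1,v_3,v_4], [v_1,v_4,v_5], [v_2,v_3,v_4], [v_2,v_3,v_5]

so the chain groups are C_0 ≅ Z^6, C_1 ≅ Z^15, C_2 ≅ Z^10.

∂_1: C_1 → C_0 is given by ∂[p,q] = [q] − [p]. For instance
  ∂[v_0,v_3] = [v_3] − [v_0].
The 6×15 boundary matrix has rank 5 and Smith normal form diag(1,1,1,1,1).

Boundary ∂_2: C_2 → C_1 maps a triangle to the signed sum of its edges. For instance
  ∂[v_0,v_2,v_4] = [v_2,v_4] − [v_0,v_4] + [v_0,v_2],
  ∂[v_0,v_4,v_5] = [v_4,v_5] − [v_0,v_5] + [v_0,v_4].
The 15×10 boundary matrix has rank 10 and Smith normal form diag(1,1,1,1,1,1,1,1,1,2).

Reading off H_k = ker ∂_k / im ∂_{k+1}:

  H_0: rank C_0 − rank ∂_1 = 6 − 5 = 1, and the invariant factors of ∂_1 are all 1, so H_0 ≅ Z.
  H_1: rank ker ∂_1 − rank ∂_2 = (15 − 5) − 10 = 0, and ∂_2 has invariant factor 2 > 1, so H_1 ≅ Z_2.
  H_2: rank ker ∂_2 − rank ∂_3 = (10 − 10) − 0 = 0, and there is no ∂_3, so H_2 ≅ 0.

Hence the Betti numbers are b_0 = 1, b_1 = 0, b_2 = 0.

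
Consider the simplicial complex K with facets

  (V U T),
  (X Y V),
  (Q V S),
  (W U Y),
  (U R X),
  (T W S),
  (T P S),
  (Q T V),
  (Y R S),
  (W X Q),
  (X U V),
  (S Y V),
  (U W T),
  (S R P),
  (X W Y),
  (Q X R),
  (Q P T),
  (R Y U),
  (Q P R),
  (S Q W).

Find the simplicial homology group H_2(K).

H_2 = 0.

K has 10 vertices, 30 edges, 20 triangles.
rank ∂_2 = 20, rank ∂_3 = 0 ⇒ b_2 = 20 − 20 − 0 = 0. So H_2 = 0.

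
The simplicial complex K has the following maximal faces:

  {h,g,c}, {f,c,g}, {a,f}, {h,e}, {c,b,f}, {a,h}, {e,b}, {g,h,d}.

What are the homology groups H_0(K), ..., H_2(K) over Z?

Fix the vertex order a < b < c < d < e < f < g < h and write every simplex with vertices in increasing order. Then dim K = 2 and the simplices of K are:

  0-simplices (8): a, b, c, d, e, f, g, h
  1-simplices (13): af, ah, bc, be, bf, cf, cg, ch, dg, dh, eh, fg, gh
  2-simplices (4): bcf, cfg, cgh, dgh

Hence C_0 ≅ Z^8, C_1 ≅ Z^13, C_2 ≅ Z^4.

The boundary map ∂_1: C_1 → C_0 is given by ∂[p,q] = [q] − [p]. For instance
  ∂cf = f − c.
The 8×13 boundary matrix has rank 7 and Smith normal form diag(1,1,1,1,1,1,1).

∂_2: C_2 → C_1 acts by ∂[p,q,r] = [q,r] − [p,r] + [p,q]. For instance
  ∂dgh = gh − dh + dg,
  ∂bcf = cf − bf + bc.
As a 13×4 matrix over Z this has rank 4, with invariant factors (1,1,1,1).

Now H_k = ker ∂_k / im ∂_{k+1}, so:

  H_0: rank C_0 − rank ∂_1 = 8 − 7 = 1, and the invariant factors of ∂_1 are all 1, so H_0 ≅ Z.
  H_1: rank ker ∂_1 − rank ∂_2 = (13 − 7) − 4 = 2, and the invariant factors of ∂_2 are all 1, so H_1 ≅ Z^2.
  H_2: rank ker ∂_2 − rank ∂_3 = (4 − 4) − 0 = 0, and there is no ∂_3, so H_2 ≅ 0.

H_0 = Z,  H_1 = Z^2,  H_2 = 0.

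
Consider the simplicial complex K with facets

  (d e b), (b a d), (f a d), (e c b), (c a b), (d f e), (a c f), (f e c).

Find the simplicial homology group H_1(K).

H_1 ≅ 0.

We work with the vertex ordering a < b < c < d < e < f. The simplices of K, each written with vertices in increasing order, are:

  0-simplices (6): a, b, c, d, e, f
  1-simplices (12): ab, ac, ad, af, bc, bd, be, ce, cf, de, df, ef
  2-simplices (8): abc, abd, acf, adf, bce, bde, cef, def

giving chain groups C_0 ≅ Z^6, C_1 ≅ Z^12, C_2 ≅ Z^8.

Boundary ∂_1: C_1 → C_0 maps an edge to its endpoints' difference, ∂[p,q] = q − p. For instance
  ∂de = e − d.
The resulting 6×12 matrix has rank 5, and its Smith normal form has invariant factors (1,1,1,1,1).

∂_2: C_2 → C_1 acts by ∂[p,q,r] = [q,r] − [p,r] + [p,q]. For instance
  ∂abd = bd − ad + ab,
  ∂adf = df − af + ad.
The 12×8 boundary matrix has rank 7 and Smith normal form diag(1,1,1,1,1,1,1).

From H_k ≅ ker(∂_k) / im(∂_{k+1}) we obtain:

  H_1: rank ker ∂_1 − rank ∂_2 = (12 − 5) − 7 = 0, and the invariant factors of ∂_2 are all 1, so H_1 ≅ 0.

(K is a triangulation of the 2-sphere S^2.)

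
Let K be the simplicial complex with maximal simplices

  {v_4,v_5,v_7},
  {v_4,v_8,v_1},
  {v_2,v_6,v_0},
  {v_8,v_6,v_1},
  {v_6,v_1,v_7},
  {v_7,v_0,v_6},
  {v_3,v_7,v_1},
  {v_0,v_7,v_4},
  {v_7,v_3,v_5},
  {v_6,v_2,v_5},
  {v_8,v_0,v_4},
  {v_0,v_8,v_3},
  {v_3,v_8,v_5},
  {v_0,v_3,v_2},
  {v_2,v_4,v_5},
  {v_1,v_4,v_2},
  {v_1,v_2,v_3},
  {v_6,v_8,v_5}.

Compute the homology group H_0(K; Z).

H_0 = Z.

Take the total order v_0 < v_1 < v_2 < v_3 < v_4 < v_5 < v_6 < v_7 < v_8 on the vertex set. Then K (dimension 2) consists of the simplices:

  0-simplices (9): [v_0], [v_1], [v_2], [v_3], [v_4], [v_5], [v_6], [v_7], [v_8]
  1-simplices (27): (27 of them)
  2-simplices (18): (18 of them)

Hence C_0 ≅ Z^9, C_1 ≅ Z^27, C_2 ≅ Z^18.

Boundary ∂_1: C_1 → C_0 sends each edge [p,q] (with p < q) to q − p. For instance
  ∂[v_1,v_7] = [v_7] − [v_1].
This gives a 9×27 integer matrix of rank 8; reducing to Smith normal form yields diagonal entries (1,1,1,1,1,1,1,1).

The boundary map ∂_2: C_2 → C_1 maps a triangle to the signed sum of its edges. For instance
  ∂[v_1,v_2,v_4] = [v_2,v_4] − [v_1,v_4] + [v_1,v_2],
  ∂[v_4,v_5,v_7] = [v_5,v_7] − [v_4,v_7] + [v_4,v_5].
As a 27×18 matrix over Z this has rank 17, with invariant factors (1,1,1,1,1,1,1,1,1,1,1,1,1,1,1,1,1).

From H_k ≅ ker(∂_k) / im(∂_{k+1}) we obtain:

  H_0: rank C_0 − rank ∂_1 = 9 − 8 = 1, and the invariant factors of ∂_1 are all 1, so H_0 ≅ Z.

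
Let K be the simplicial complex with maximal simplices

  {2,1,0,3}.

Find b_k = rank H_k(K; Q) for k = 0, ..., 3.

We work with the vertex ordering 0 < 1 < 2 < 3. The simplices of K, each written with vertices in increasing order, are:

  0-simplices (4): [0], [1], [2], [3]
  1-simplices (6): [0,1], [0,2], [0,3], [1,2], [1,3], [2,3]
  2-simplices (4): [0,1,2], [0,1,3], [0,2,3], [1,2,3]
  3-simplices (1): [0,1,2,3]

giving chain groups C_0 ≅ Z^4, C_1 ≅ Z^6, C_2 ≅ Z^4, C_3 ≅ Z^1.

Boundary ∂_1: C_1 → C_0 maps an edge to its endpoints' difference, ∂[p,q] = q − p. For instance
  ∂[1,2] = [2] − [1].
The resulting 4×6 matrix has rank 3, and its Smith normal form has invariant factors (1,1,1).

∂_2: C_2 → C_1 maps a triangle to the signed sum of its edges. For instance
  ∂[1,2,3] = [2,3] − [1,3] + [1,2],
  ∂[0,1,2] = [1,2] − [0,2] + [0,1].
The 6×4 boundary matrix has rank 3 and Smith normal form diag(1,1,1).

The boundary map ∂_3: C_3 → C_2 sends each 3-simplex σ to the alternating sum Σ_i (−1)^i (σ with its i-th vertex removed). For instance
  ∂[0,1,2,3] = [1,2,3] − [0,2,3] + [0,1,3] − [0,1,2].
This gives a 4×1 integer matrix of rank 1; reducing to Smith normal form yields diagonal entries (1).

Computing H_k = (kernel of ∂_k) / (image of ∂_{k+1}):

  H_0: rank C_0 − rank ∂_1 = 4 − 3 = 1, and the invariant factors of ∂_1 are all 1, so H_0 = Z.
  H_1: rank ker ∂_1 − rank ∂_2 = (6 − 3) − 3 = 0, and the invariant factors of ∂_2 are all 1, so H_1 = 0.
  H_2: rank ker ∂_2 − rank ∂_3 = (4 − 3) − 1 = 0, and the invariant factors of ∂_3 are all 1, so H_2 = 0.
  H_3: rank ker ∂_3 − rank ∂_4 = (1 − 1) − 0 = 0, and there is no ∂_4, so H_3 = 0.

As a check, the Euler characteristic is 4 − 6 + 4 − 1 = 1, which agrees with 1 − 0 + 0 − 0 = 1.
(K is a triangulation of the 3-simplex.)

Hence the Betti numbers are b_0 = 1, b_1 = 0, b_2 = 0, b_3 = 0.

b_0 = 1, b_1 = 0, b_2 = 0, b_3 = 0.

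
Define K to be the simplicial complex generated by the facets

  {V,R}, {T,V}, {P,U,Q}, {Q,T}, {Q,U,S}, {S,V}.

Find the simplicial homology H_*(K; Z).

H_0 ≅ Z,  H_1 ≅ Z,  H_2 = 0.

Fix the vertex order P < Q < R < S < T < U < V and write every simplex with vertices in increasing order. Then dim K = 2 and the simplices of K are:

  0-simplices (7): P, Q, R, S, T, U, V
  1-simplices (9): PQ, PU, QS, QT, QU, RV, SU, SV, TV
  2-simplices (2): PQU, QSU

so the chain groups are C_0 ≅ Z^7, C_1 ≅ Z^9, C_2 ≅ Z^2.

Boundary ∂_1: C_1 → C_0 maps an edge to its endpoints' difference, ∂[p,q] = q − p.
The resulting 7×9 matrix has rank 6, and its Smith normal form has invariant factors (1,1,1,1,1,1).

Boundary ∂_2: C_2 → C_1 acts by ∂[p,q,r] = [q,r] − [p,r] + [p,q]. For instance
  ∂PQU = QU − PU + PQ,
  ∂QSU = SU − QU + QS.
As a 9×2 matrix over Z this has rank 2, with invariant factors (1,1).

From H_k ≅ ker(∂_k) / im(∂_{k+1}) we obtain:

  H_0: rank C_0 − rank ∂_1 = 7 − 6 = 1, and the invariant factors of ∂_1 are all 1, so H_0 = Z.
  H_1: rank ker ∂_1 − rank ∂_2 = (9 − 6) − 2 = 1, and the invariant factors of ∂_2 are all 1, so H_1 = Z.
  H_2: rank ker ∂_2 − rank ∂_3 = (2 − 2) − 0 = 0, and there is no ∂_3, so H_2 = 0.

As a check, the Euler characteristic is 7 − 9 + 2 = 0, which agrees with 1 − 1 + 0 = 0.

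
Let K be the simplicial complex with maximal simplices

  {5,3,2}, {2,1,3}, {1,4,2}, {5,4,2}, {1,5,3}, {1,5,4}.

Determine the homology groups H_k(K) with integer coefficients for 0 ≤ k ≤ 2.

H_0 ≅ Z,  H_1 = 0,  H_2 ≅ Z.

We work with the vertex ordering 1 < 2 < 3 < 4 < 5. The simplices of K, each written with vertices in increasing order, are:

  0-simplices (5): [1], [2], [3], [4], [5]
  1-simplices (9): [1,2], [1,3], [1,4], [1,5], [2,3], [2,4], [2,5], [3,5], [4,5]
  2-simplices (6): [1,2,3], [1,2,4], [1,3,5], [1,4,5], [2,3,5], [2,4,5]

giving chain groups C_0 ≅ Z^5, C_1 ≅ Z^9, C_2 ≅ Z^6.

∂_1: C_1 → C_0 sends each edge [p,q] (with p < q) to q − p. For instance
  ∂[4,5] = [5] − [4].
The 5×9 boundary matrix has rank 4 and Smith normal form diag(1,1,1,1).

Boundary ∂_2: C_2 → C_1 acts by ∂[p,q,r] = [q,r] − [p,r] + [p,q]. For instance
  ∂[2,3,5] = [3,5] − [2,5] + [2,3],
  ∂[1,2,3] = [2,3] − [1,3] + [1,2].
As a 9×6 matrix over Z this has rank 5, with invariant factors (1,1,1,1,1).

Computing H_k = (kernel of ∂_k) / (image of ∂_{k+1}):

  H_0: rank C_0 − rank ∂_1 = 5 − 4 = 1, and the invariant factors of ∂_1 are all 1, so H_0 ≅ Z.
  H_1: rank ker ∂_1 − rank ∂_2 = (9 − 4) − 5 = 0, and the invariant factors of ∂_2 are all 1, so H_1 ≅ 0.
  H_2: rank ker ∂_2 − rank ∂_3 = (6 − 5) − 0 = 1, and there is no ∂_3, so H_2 ≅ Z.

(K is a triangulation of the 2-sphere S^2.)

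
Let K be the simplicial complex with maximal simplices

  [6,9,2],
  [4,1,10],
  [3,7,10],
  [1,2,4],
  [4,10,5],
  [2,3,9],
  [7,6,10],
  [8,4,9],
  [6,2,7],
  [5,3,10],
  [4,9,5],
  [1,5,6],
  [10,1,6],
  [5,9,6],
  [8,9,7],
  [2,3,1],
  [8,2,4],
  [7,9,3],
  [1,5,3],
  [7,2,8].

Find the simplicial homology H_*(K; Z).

H_0 = Z,  H_1 = Z ⊕ Z/2Z,  H_2 = 0.

Take the total order 1 < 2 < 3 < 4 < 5 < 6 < 7 < 8 < 9 < 10 on the vertex set. Then K (dimension 2) consists of the simplices:

  0-simplices (10): [1], [2], [3], [4], [5], [6], [7], [8], [9], [10]
  1-simplices (30): (30 of them)
  2-simplices (20): (20 of them)

so the chain groups are C_0 ≅ Z^10, C_1 ≅ Z^30, C_2 ≅ Z^20.

∂_1: C_1 → C_0 sends each edge [p,q] (with p < q) to q − p. For instance
  ∂[1,3] = [3] − [1].
As a 10×30 matrix over Z this has rank 9, with invariant factors (1,1,1,1,1,1,1,1,1).

∂_2: C_2 → C_1 maps a triangle to the signed sum of its edges. For instance
  ∂[1,2,4] = [2,4] − [1,4] + [1,2],
  ∂[2,3,9] = [3,9] − [2,9] + [2,3].
The 30×20 boundary matrix has rank 20 and Smith normal form diag(1,1,1,1,1,1,1,1,1,1,1,1,1,1,1,1,1,1,1,2).

Now H_k = ker ∂_k / im ∂_{k+1}, so:

  H_0: rank C_0 − rank ∂_1 = 10 − 9 = 1, and the invariant factors of ∂_1 are all 1, so H_0 ≅ Z.
  H_1: rank ker ∂_1 − rank ∂_2 = (30 − 9) − 20 = 1, and ∂_2 has invariant factor 2 > 1, so H_1 ≅ Z ⊕ Z/2Z.
  H_2: rank ker ∂_2 − rank ∂_3 = (20 − 20) − 0 = 0, and there is no ∂_3, so H_2 ≅ 0.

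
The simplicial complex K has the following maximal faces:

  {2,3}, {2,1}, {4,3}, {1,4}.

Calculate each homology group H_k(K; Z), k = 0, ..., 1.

Fix the vertex order 1 < 2 < 3 < 4 and write every simplex with vertices in increasing order. Then dim K = 1 and the simplices of K are:

  0-simplices (4): [1], [2], [3], [4]
  1-simplices (4): [1,2], [1,4], [2,3], [3,4]

so the chain groups are C_0 ≅ Z^4, C_1 ≅ Z^4.

Boundary ∂_1: C_1 → C_0 is given by ∂[p,q] = [q] − [p].
The 4×4 boundary matrix has rank 3 and Smith normal form diag(1,1,1).

From H_k ≅ ker(∂_k) / im(∂_{k+1}) we obtain:

  H_0: rank C_0 − rank ∂_1 = 4 − 3 = 1, and the invariant factors of ∂_1 are all 1, so H_0 = Z.
  H_1: rank ker ∂_1 − rank ∂_2 = (4 − 3) − 0 = 1, and there is no ∂_2, so H_1 = Z.

H_0 ≅ Z,  H_1 ≅ Z.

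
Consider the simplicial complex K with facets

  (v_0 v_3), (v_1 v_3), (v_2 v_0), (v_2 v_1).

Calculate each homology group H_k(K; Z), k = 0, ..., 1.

We work with the vertex ordering v_0 < v_1 < v_2 < v_3. The simplices of K, each written with vertices in increasing order, are:

  0-simplices (4): [v_0], [v_1], [v_2], [v_3]
  1-simplices (4): [v_0,v_2], [v_0,v_3], [v_1,v_2], [v_1,v_3]

so the chain groups are C_0 ≅ Z^4, C_1 ≅ Z^4.

The boundary map ∂_1: C_1 → C_0 is given by ∂[p,q] = [q] − [p]. For instance
  ∂[v_0,v_2] = [v_2] − [v_0].
The resulting 4×4 matrix has rank 3, and its Smith normal form has invariant factors (1,1,1).

Reading off H_k = ker ∂_k / im ∂_{k+1}:

  H_0: rank C_0 − rank ∂_1 = 4 − 3 = 1, and the invariant factors of ∂_1 are all 1, so H_0 ≅ Z.
  H_1: rank ker ∂_1 − rank ∂_2 = (4 − 3) − 0 = 1, and there is no ∂_2, so H_1 ≅ Z.

As a check, the Euler characteristic is 4 − 4 = 0, which agrees with 1 − 1 = 0.
(K is a triangulation of the circle S^1.)

H_0 ≅ Z,  H_1 ≅ Z.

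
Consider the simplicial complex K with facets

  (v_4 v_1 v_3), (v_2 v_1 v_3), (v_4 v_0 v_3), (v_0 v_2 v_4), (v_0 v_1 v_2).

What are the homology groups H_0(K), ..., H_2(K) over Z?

H_0 ≅ Z,  H_1 ≅ Z,  H_2 = 0.

Take the total order v_0 < v_1 < v_2 < v_3 < v_4 on the vertex set. Then K (dimension 2) consists of the simplices:

  0-simplices (5): [v_0], [v_1], [v_2], [v_3], [v_4]
  1-simplices (10): [v_0,v_1], [v_0,v_2], [v_0,v_3], [v_0,v_4], [v_1,v_2], [v_1,v_3], [v_1,v_4], [v_2,v_3], [v_2,v_4], [v_3,v_4]
  2-simplices (5): [v_0,v_1,v_2], [v_0,v_2,v_4], [v_0,v_3,v_4], [v_1,v_2,v_3], [v_1,v_3,v_4]

Hence C_0 ≅ Z^5, C_1 ≅ Z^10, C_2 ≅ Z^5.

Boundary ∂_1: C_1 → C_0 is given by ∂[p,q] = [q] − [p].
The resulting 5×10 matrix has rank 4, and its Smith normal form has invariant factors (1,1,1,1).

The boundary map ∂_2: C_2 → C_1 sends each 2-simplex [p,q,r] to [q,r] − [p,r] + [p,q]. For instance
  ∂[v_1,v_3,v_4] = [v_3,v_4] − [v_1,v_4] + [v_1,v_3],
  ∂[v_0,v_3,v_4] = [v_3,v_4] − [v_0,v_4] + [v_0,v_3].
As a 10×5 matrix over Z this has rank 5, with invariant factors (1,1,1,1,1).

Reading off H_k = ker ∂_k / im ∂_{k+1}:

  H_0: rank C_0 − rank ∂_1 = 5 − 4 = 1, and the invariant factors of ∂_1 are all 1, so H_0 = Z.
  H_1: rank ker ∂_1 − rank ∂_2 = (10 − 4) − 5 = 1, and the invariant factors of ∂_2 are all 1, so H_1 = Z.
  H_2: rank ker ∂_2 − rank ∂_3 = (5 − 5) − 0 = 0, and there is no ∂_3, so H_2 = 0.

(K is a triangulation of the Möbius band.)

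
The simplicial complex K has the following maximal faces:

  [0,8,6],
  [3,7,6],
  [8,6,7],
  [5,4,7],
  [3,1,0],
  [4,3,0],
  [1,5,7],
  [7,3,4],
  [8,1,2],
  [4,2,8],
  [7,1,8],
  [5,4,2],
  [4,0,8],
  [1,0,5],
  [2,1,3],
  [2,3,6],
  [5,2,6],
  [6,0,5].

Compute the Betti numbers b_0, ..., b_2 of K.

K has 9 vertices, 27 edges, 18 triangles.
rank ∂_0 = 0, rank ∂_1 = 8 ⇒ b_0 = 9 − 0 − 8 = 1; all invariant factors of ∂_1 are 1 so no torsion. So H_0 = Z.
rank ∂_1 = 8, rank ∂_2 = 17 ⇒ b_1 = 27 − 8 − 17 = 2; all invariant factors of ∂_2 are 1 so no torsion. So H_1 = Z^2.
rank ∂_2 = 17, rank ∂_3 = 0 ⇒ b_2 = 18 − 17 − 0 = 1. So H_2 = Z.

b_0 = 1, b_1 = 2, b_2 = 1.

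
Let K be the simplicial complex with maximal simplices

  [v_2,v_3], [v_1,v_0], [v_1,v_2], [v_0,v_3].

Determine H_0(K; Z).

Order the vertices as v_0 < v_1 < v_2 < v_3. Listing each simplex with vertices in this order, K has dimension 1 with simplices:

  0-simplices (4): [v_0], [v_1], [v_2], [v_3]
  1-simplices (4): [v_0,v_1], [v_0,v_3], [v_1,v_2], [v_2,v_3]

giving chain groups C_0 ≅ Z^4, C_1 ≅ Z^4.

The boundary map ∂_1: C_1 → C_0 sends each edge [p,q] (with p < q) to q − p.
The resulting 4×4 matrix has rank 3, and its Smith normal form has invariant factors (1,1,1).

Now H_k = ker ∂_k / im ∂_{k+1}, so:

  H_0: rank C_0 − rank ∂_1 = 4 − 3 = 1, and the invariant factors of ∂_1 are all 1, so H_0 ≅ Z.

(K is a triangulation of the circle S^1.)

H_0 = Z.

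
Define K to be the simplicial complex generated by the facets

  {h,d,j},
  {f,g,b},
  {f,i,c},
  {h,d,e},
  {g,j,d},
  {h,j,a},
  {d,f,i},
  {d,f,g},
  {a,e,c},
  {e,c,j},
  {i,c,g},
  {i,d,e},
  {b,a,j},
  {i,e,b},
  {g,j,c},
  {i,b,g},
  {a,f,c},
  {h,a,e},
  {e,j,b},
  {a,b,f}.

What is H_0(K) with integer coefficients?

H_0 = Z.

We work with the vertex ordering a < b < c < d < e < f < g < h < i < j. The simplices of K, each written with vertices in increasing order, are:

  0-simplices (10): a, b, c, d, e, f, g, h, i, j
  1-simplices (30): ab, ac, ae, af, ah, aj, be, bf, bg, bi, bj, ce, cf, cg, ci, cj, de, df, dg, dh, di, dj, eh, ei, ej, fg, fi, gi, gj, hj
  2-simplices (20): abf, abj, ace, acf, aeh, ahj, bei, bej, bfg, bgi, cej, cfi, cgi, cgj, deh, dei, dfg, dfi, dgj, dhj

giving chain groups C_0 ≅ Z^10, C_1 ≅ Z^30, C_2 ≅ Z^20.

The boundary map ∂_1: C_1 → C_0 sends each edge [p,q] (with p < q) to q − p. For instance
  ∂dh = h − d.
The 10×30 boundary matrix has rank 9 and Smith normal form diag(1,1,1,1,1,1,1,1,1).

Boundary ∂_2: C_2 → C_1 acts by ∂[p,q,r] = [q,r] − [p,r] + [p,q]. For instance
  ∂cej = ej − cj + ce,
  ∂deh = eh − dh + de.
As a 30×20 matrix over Z this has rank 20, with invariant factors (1,1,1,1,1,1,1,1,1,1,1,1,1,1,1,1,1,1,1,2).

Now H_k = ker ∂_k / im ∂_{k+1}, so:

  H_0: rank C_0 − rank ∂_1 = 10 − 9 = 1, and the invariant factors of ∂_1 are all 1, so H_0 = Z.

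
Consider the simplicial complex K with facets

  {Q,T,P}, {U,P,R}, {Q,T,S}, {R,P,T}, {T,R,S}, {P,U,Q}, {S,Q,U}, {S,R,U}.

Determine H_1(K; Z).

Fix the vertex order P < Q < R < S < T < U and write every simplex with vertices in increasing order. Then dim K = 2 and the simplices of K are:

  0-simplices (6): P, Q, R, S, T, U
  1-simplices (12): PQ, PR, PT, PU, QS, QT, QU, RS, RT, RU, ST, SU
  2-simplices (8): PQT, PQU, PRT, PRU, QST, QSU, RST, RSU

so the chain groups are C_0 ≅ Z^6, C_1 ≅ Z^12, C_2 ≅ Z^8.

The boundary map ∂_1: C_1 → C_0 sends each edge [p,q] (with p < q) to q − p. For instance
  ∂QS = S − Q.
This gives a 6×12 integer matrix of rank 5; reducing to Smith normal form yields diagonal entries (1,1,1,1,1).

Boundary ∂_2: C_2 → C_1 maps a triangle to the signed sum of its edges. For instance
  ∂RST = ST − RT + RS,
  ∂QSU = SU − QU + QS.
The resulting 12×8 matrix has rank 7, and its Smith normal form has invariant factors (1,1,1,1,1,1,1).

Reading off H_k = ker ∂_k / im ∂_{k+1}:

  H_1: rank ker ∂_1 − rank ∂_2 = (12 − 5) − 7 = 0, and the invariant factors of ∂_2 are all 1, so H_1 = 0.

(K is a triangulation of the 2-sphere S^2.)

H_1 ≅ 0.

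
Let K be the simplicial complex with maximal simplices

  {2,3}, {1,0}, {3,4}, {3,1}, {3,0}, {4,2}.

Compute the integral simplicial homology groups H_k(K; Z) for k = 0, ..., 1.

H_0 = Z,  H_1 = Z^2.

Take the total order 0 < 1 < 2 < 3 < 4 on the vertex set. Then K (dimension 1) consists of the simplices:

  0-simplices (5): [0], [1], [2], [3], [4]
  1-simplices (6): [0,1], [0,3], [1,3], [2,3], [2,4], [3,4]

giving chain groups C_0 ≅ Z^5, C_1 ≅ Z^6.

Boundary ∂_1: C_1 → C_0 is given by ∂[p,q] = [q] − [p].
The 5×6 boundary matrix has rank 4 and Smith normal form diag(1,1,1,1).

Now H_k = ker ∂_k / im ∂_{k+1}, so:

  H_0: rank C_0 − rank ∂_1 = 5 − 4 = 1, and the invariant factors of ∂_1 are all 1, so H_0 ≅ Z.
  H_1: rank ker ∂_1 − rank ∂_2 = (6 − 4) − 0 = 2, and there is no ∂_2, so H_1 ≅ Z^2.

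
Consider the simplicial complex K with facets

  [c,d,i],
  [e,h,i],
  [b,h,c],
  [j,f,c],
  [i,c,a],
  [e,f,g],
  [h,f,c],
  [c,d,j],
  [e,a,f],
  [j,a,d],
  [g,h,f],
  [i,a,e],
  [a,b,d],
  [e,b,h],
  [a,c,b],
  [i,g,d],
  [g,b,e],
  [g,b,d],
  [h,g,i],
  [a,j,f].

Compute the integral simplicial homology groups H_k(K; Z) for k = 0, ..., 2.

H_0 = Z,  H_1 = Z ⊕ Z_2,  H_2 = 0.

K has 10 vertices, 30 edges, 20 triangles.
rank ∂_0 = 0, rank ∂_1 = 9 ⇒ b_0 = 10 − 0 − 9 = 1; all invariant factors of ∂_1 are 1 so no torsion. So H_0 = Z.
rank ∂_1 = 9, rank ∂_2 = 20 ⇒ b_1 = 30 − 9 − 20 = 1; ∂_2 has invariant factor(s) [2] giving torsion. So H_1 = Z ⊕ Z_2.
rank ∂_2 = 20, rank ∂_3 = 0 ⇒ b_2 = 20 − 20 − 0 = 0. So H_2 = 0.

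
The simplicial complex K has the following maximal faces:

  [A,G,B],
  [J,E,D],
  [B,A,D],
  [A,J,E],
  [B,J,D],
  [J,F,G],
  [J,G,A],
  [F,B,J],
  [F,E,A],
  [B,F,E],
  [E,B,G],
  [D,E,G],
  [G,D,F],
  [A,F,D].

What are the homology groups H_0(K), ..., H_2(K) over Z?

Take the total order A < B < D < E < F < G < J on the vertex set. Then K (dimension 2) consists of the simplices:

  0-simplices (7): A, B, D, E, F, G, J
  1-simplices (21): AB, AD, AE, AF, AG, AJ, BD, BE, BF, BG, BJ, DE, DF, DG, DJ, EF, EG, EJ, FG, FJ, GJ
  2-simplices (14): ABD, ABG, ADF, AEF, AEJ, AGJ, BDJ, BEF, BEG, BFJ, DEG, DEJ, DFG, FGJ

Hence C_0 ≅ Z^7, C_1 ≅ Z^21, C_2 ≅ Z^14.

∂_1: C_1 → C_0 is given by ∂[p,q] = [q] − [p].
This gives a 7×21 integer matrix of rank 6; reducing to Smith normal form yields diagonal entries (1,1,1,1,1,1).

The boundary map ∂_2: C_2 → C_1 acts by ∂[p,q,r] = [q,r] − [p,r] + [p,q]. For instance
  ∂BFJ = FJ − BJ + BF,
  ∂FGJ = GJ − FJ + FG.
The resulting 21×14 matrix has rank 13, and its Smith normal form has invariant factors (1,1,1,1,1,1,1,1,1,1,1,1,1).

From H_k ≅ ker(∂_k) / im(∂_{k+1}) we obtain:

  H_0: rank C_0 − rank ∂_1 = 7 − 6 = 1, and the invariant factors of ∂_1 are all 1, so H_0 ≅ Z.
  H_1: rank ker ∂_1 − rank ∂_2 = (21 − 6) − 13 = 2, and the invariant factors of ∂_2 are all 1, so H_1 ≅ Z^2.
  H_2: rank ker ∂_2 − rank ∂_3 = (14 − 13) − 0 = 1, and there is no ∂_3, so H_2 ≅ Z.

H_0 = Z,  H_1 = Z^2,  H_2 = Z.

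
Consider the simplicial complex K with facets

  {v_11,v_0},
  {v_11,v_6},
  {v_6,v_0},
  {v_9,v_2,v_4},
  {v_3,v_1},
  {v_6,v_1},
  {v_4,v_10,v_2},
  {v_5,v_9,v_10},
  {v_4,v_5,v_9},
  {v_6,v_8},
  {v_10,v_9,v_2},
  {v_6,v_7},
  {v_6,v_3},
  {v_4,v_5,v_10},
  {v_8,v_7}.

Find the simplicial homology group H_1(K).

Take the total order v_0 < v_1 < v_2 < v_3 < v_4 < v_5 < v_6 < v_7 < v_8 < v_9 < v_10 < v_11 on the vertex set. Then K (dimension 2) consists of the simplices:

  0-simplices (12): [v_0], [v_1], [v_2], [v_3], [v_4], [v_5], [v_6], [v_7], [v_8], [v_9], [v_10], [v_11]
  1-simplices (18): (18 of them)
  2-simplices (6): [v_2,v_4,v_9], [v_2,v_4,v_10], [v_2,v_9,v_10], [v_4,v_5,v_9], [v_4,v_5,v_10], [v_5,v_9,v_10]

Hence C_0 ≅ Z^12, C_1 ≅ Z^18, C_2 ≅ Z^6.

The boundary map ∂_1: C_1 → C_0 maps an edge to its endpoints' difference, ∂[p,q] = q − p. For instance
  ∂[v_6,v_8] = [v_8] − [v_6].
The resulting 12×18 matrix has rank 10, and its Smith normal form has invariant factors (1,1,1,1,1,1,1,1,1,1).

∂_2: C_2 → C_1 acts by ∂[p,q,r] = [q,r] − [p,r] + [p,q]. For instance
  ∂[v_2,v_4,v_9] = [v_4,v_9] − [v_2,v_9] + [v_2,v_4],
  ∂[v_4,v_5,v_9] = [v_5,v_9] − [v_4,v_9] + [v_4,v_5].
This gives a 18×6 integer matrix of rank 5; reducing to Smith normal form yields diagonal entries (1,1,1,1,1).

Computing H_k = (kernel of ∂_k) / (image of ∂_{k+1}):

  H_1: rank ker ∂_1 − rank ∂_2 = (18 − 10) − 5 = 3, and the invariant factors of ∂_2 are all 1, so H_1 ≅ Z^3.

H_1 = Z^3.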